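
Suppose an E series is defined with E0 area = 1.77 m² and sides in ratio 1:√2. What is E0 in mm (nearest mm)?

1119 × 1582 mm

Let the short side be w mm. Then w · w√2 = 1.77 m² = 1,770,000 mm².
w² = 1,770,000/√2, so w ≈ 1118.7 mm; long side = w√2 ≈ 1582.1 mm.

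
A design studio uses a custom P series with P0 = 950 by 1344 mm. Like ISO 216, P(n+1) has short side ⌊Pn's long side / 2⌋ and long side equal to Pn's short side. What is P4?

237 × 336 mm

P1: ⌊1344/2⌋ × 950 = 672 × 950 mm
P2: ⌊950/2⌋ × 672 = 475 × 672 mm
P3: ⌊672/2⌋ × 475 = 336 × 475 mm
P4: ⌊475/2⌋ × 336 = 237 × 336 mm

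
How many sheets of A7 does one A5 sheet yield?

A5 = 148 × 210 mm; A7 = 74 × 105 mm.
Each halving step doubles the count; 2 steps from A5 to A7.
2^2 = 4.

4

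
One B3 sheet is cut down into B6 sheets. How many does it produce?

8

B3 = 353 × 500 mm; B6 = 125 × 176 mm.
Each halving step doubles the count; 3 steps from B3 to B6.
2^3 = 8.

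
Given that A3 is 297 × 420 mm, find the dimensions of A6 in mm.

105 × 148 mm

A4: ⌊420/2⌋ × 297 = 210 × 297 mm
A5: ⌊297/2⌋ × 210 = 148 × 210 mm
A6: ⌊210/2⌋ × 148 = 105 × 148 mm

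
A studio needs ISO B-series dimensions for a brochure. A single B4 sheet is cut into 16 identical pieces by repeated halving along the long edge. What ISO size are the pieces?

B8

16 = 2^4, so 4 halving steps.
B4 → B5 → … → B8 after 4 steps.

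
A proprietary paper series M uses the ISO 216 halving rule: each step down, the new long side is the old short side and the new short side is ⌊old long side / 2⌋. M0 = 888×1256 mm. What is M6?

111 × 157 mm

M1 = 628 × 888 mm (from M0 by 1 halving).
M2: ⌊888/2⌋ × 628 = 444 × 628 mm
M3: ⌊628/2⌋ × 444 = 314 × 444 mm
M4: ⌊444/2⌋ × 314 = 222 × 314 mm
M5: ⌊314/2⌋ × 222 = 157 × 222 mm
M6: ⌊222/2⌋ × 157 = 111 × 157 mm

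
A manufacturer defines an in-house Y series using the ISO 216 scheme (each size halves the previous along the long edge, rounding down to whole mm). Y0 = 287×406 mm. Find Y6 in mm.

35 × 50 mm

Y1: ⌊406/2⌋ × 287 = 203 × 287 mm
Y2: ⌊287/2⌋ × 203 = 143 × 203 mm
Y3: ⌊203/2⌋ × 143 = 101 × 143 mm
Y4: ⌊143/2⌋ × 101 = 71 × 101 mm
Y5: ⌊101/2⌋ × 71 = 50 × 71 mm
Y6: ⌊71/2⌋ × 50 = 35 × 50 mm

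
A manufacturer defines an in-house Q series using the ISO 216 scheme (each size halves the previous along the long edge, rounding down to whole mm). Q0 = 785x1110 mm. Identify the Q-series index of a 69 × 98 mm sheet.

Q0: 785 × 1110 mm
Q1: 555 × 785 mm
Q2: 392 × 555 mm
Q3: 277 × 392 mm
Q4: 196 × 277 mm
Q5: 138 × 196 mm
Q6: 98 × 138 mm
Q7: 69 × 98 mm
Q8: 49 × 69 mm
→ matches Q7.

Q7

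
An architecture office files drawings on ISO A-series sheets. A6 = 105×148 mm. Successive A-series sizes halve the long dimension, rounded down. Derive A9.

A7: ⌊148/2⌋ × 105 = 74 × 105 mm
A8: ⌊105/2⌋ × 74 = 52 × 74 mm
A9: ⌊74/2⌋ × 52 = 37 × 52 mm

37 × 52 mm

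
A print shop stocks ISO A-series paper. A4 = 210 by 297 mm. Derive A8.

52 × 74 mm

A5: ⌊297/2⌋ × 210 = 148 × 210 mm
A6: ⌊210/2⌋ × 148 = 105 × 148 mm
A7: ⌊148/2⌋ × 105 = 74 × 105 mm
A8: ⌊105/2⌋ × 74 = 52 × 74 mm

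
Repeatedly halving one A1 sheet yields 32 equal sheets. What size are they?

A6

32 = 2^5, so 5 halving steps.
A1 → A2 → … → A6 after 5 steps.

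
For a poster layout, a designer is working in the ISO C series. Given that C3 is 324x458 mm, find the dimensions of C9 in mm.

40 × 57 mm

C4: ⌊458/2⌋ × 324 = 229 × 324 mm
C5: ⌊324/2⌋ × 229 = 162 × 229 mm
C6: ⌊229/2⌋ × 162 = 114 × 162 mm
C7: ⌊162/2⌋ × 114 = 81 × 114 mm
C8: ⌊114/2⌋ × 81 = 57 × 81 mm
C9: ⌊81/2⌋ × 57 = 40 × 57 mm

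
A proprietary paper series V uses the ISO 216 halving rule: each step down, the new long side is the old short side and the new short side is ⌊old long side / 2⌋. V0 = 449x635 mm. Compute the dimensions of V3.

158 × 224 mm

V1: ⌊635/2⌋ × 449 = 317 × 449 mm
V2: ⌊449/2⌋ × 317 = 224 × 317 mm
V3: ⌊317/2⌋ × 224 = 158 × 224 mm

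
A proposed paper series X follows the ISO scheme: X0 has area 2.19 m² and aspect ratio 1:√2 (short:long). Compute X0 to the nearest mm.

Let the short side be w mm. Then w · w√2 = 2.19 m² = 2,190,000 mm².
w² = 2,190,000/√2, so w ≈ 1244.4 mm; long side = w√2 ≈ 1759.9 mm.

1244 × 1760 mm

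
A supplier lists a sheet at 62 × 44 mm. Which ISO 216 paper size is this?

Aspect ratio 62/44 ≈ 1.409 — close to the ISO √2 ≈ 1.414.
In the B-series (B0 = 1000 × 1414 mm): B9 = 44 × 62 mm.

B9 (44 × 62 mm)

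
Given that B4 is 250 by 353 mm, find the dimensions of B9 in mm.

44 × 62 mm

B5: ⌊353/2⌋ × 250 = 176 × 250 mm
B6: ⌊250/2⌋ × 176 = 125 × 176 mm
B7: ⌊176/2⌋ × 125 = 88 × 125 mm
B8: ⌊125/2⌋ × 88 = 62 × 88 mm
B9: ⌊88/2⌋ × 62 = 44 × 62 mm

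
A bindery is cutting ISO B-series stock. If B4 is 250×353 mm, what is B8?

62 × 88 mm

B5: ⌊353/2⌋ × 250 = 176 × 250 mm
B6: ⌊250/2⌋ × 176 = 125 × 176 mm
B7: ⌊176/2⌋ × 125 = 88 × 125 mm
B8: ⌊125/2⌋ × 88 = 62 × 88 mm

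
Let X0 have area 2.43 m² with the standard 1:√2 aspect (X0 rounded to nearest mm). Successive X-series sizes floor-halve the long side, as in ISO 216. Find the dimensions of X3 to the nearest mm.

Let X0's short side be w mm. w · w√2 = 2.43 m² = 2,430,000 mm², so w ≈ 1310.8 mm and w√2 ≈ 1853.8 mm → X0 = 1311 × 1854 mm.
X1: ⌊1854/2⌋ × 1311 = 927 × 1311 mm
X2: ⌊1311/2⌋ × 927 = 655 × 927 mm
X3: ⌊927/2⌋ × 655 = 463 × 655 mm

463 × 655 mm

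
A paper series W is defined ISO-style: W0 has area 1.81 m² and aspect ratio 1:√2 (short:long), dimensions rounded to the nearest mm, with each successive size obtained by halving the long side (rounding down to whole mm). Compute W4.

282 × 400 mm

Let W0's short side be w mm. w · w√2 = 1.81 m² = 1,810,000 mm², so w ≈ 1131.3 mm and w√2 ≈ 1599.9 mm → W0 = 1131 × 1600 mm.
W1: ⌊1600/2⌋ × 1131 = 800 × 1131 mm
W2: ⌊1131/2⌋ × 800 = 565 × 800 mm
W3: ⌊800/2⌋ × 565 = 400 × 565 mm
W4: ⌊565/2⌋ × 400 = 282 × 400 mm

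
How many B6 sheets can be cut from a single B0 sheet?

64

B0 = 1000 × 1414 mm; B6 = 125 × 176 mm.
Each halving step doubles the count; 6 steps from B0 to B6.
2^6 = 64.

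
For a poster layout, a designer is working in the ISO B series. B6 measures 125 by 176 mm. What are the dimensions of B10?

B7: ⌊176/2⌋ × 125 = 88 × 125 mm
B8: ⌊125/2⌋ × 88 = 62 × 88 mm
B9: ⌊88/2⌋ × 62 = 44 × 62 mm
B10: ⌊62/2⌋ × 44 = 31 × 44 mm

31 × 44 mm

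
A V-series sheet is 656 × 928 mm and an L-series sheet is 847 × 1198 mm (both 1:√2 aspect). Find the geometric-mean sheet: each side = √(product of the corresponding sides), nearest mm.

Short side: √(656 · 847) = √555632 ≈ 745.4 → 745 mm
Long side: √(928 · 1198) = √1111744 ≈ 1054.4 → 1054 mm

745 × 1054 mm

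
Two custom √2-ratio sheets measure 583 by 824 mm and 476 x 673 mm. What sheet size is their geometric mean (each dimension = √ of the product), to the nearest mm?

Short side: √(583 · 476) = √277508 ≈ 526.8 → 527 mm
Long side: √(824 · 673) = √554552 ≈ 744.7 → 745 mm

527 × 745 mm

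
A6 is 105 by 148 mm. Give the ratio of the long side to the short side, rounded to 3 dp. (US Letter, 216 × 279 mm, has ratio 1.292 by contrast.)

1.410

148 / 105 = 1.410
ISO 216 targets √2 ≈ 1.414; the -0.005 deviation is from mm rounding.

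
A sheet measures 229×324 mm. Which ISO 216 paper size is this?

Aspect ratio 324/229 ≈ 1.415 — close to the ISO √2 ≈ 1.414.
In the C-series (envelope sizes, between A and B): C4 = 229 × 324 mm.

C4 (229 × 324 mm)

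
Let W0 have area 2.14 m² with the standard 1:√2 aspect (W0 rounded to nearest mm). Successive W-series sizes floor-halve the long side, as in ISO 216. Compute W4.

Let W0's short side be w mm. w · w√2 = 2.14 m² = 2,140,000 mm², so w ≈ 1230.1 mm and w√2 ≈ 1739.7 mm → W0 = 1230 × 1740 mm.
W1: ⌊1740/2⌋ × 1230 = 870 × 1230 mm
W2: ⌊1230/2⌋ × 870 = 615 × 870 mm
W3: ⌊870/2⌋ × 615 = 435 × 615 mm
W4: ⌊615/2⌋ × 435 = 307 × 435 mm

307 × 435 mm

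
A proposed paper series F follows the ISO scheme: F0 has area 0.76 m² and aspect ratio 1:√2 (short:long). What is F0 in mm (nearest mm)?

Let the short side be w mm. Then w · w√2 = 0.76 m² = 760,000 mm².
w² = 760,000/√2, so w ≈ 733.1 mm; long side = w√2 ≈ 1036.7 mm.

733 × 1037 mm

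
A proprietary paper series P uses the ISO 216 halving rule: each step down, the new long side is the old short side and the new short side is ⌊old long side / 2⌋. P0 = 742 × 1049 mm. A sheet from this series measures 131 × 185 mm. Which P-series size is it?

P5

P0: 742 × 1049 mm
P1: 524 × 742 mm
P2: 371 × 524 mm
P3: 262 × 371 mm
P4: 185 × 262 mm
P5: 131 × 185 mm
P6: 92 × 131 mm
→ matches P5.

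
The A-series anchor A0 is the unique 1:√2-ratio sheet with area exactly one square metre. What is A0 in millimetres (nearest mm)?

Let the short side be w mm. Then the long side is w√2 and w · w√2 = 10⁶ mm².
w² = 10⁶/√2, so w = 1000 / 2^(1/4) ≈ 840.9 mm; long side = 1000 · 2^(1/4) ≈ 1189.2 mm.

841 × 1189 mm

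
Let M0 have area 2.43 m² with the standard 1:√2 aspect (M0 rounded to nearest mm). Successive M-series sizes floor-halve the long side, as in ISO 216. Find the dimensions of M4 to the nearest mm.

Let M0's short side be w mm. w · w√2 = 2.43 m² = 2,430,000 mm², so w ≈ 1310.8 mm and w√2 ≈ 1853.8 mm → M0 = 1311 × 1854 mm.
M1: ⌊1854/2⌋ × 1311 = 927 × 1311 mm
M2: ⌊1311/2⌋ × 927 = 655 × 927 mm
M3: ⌊927/2⌋ × 655 = 463 × 655 mm
M4: ⌊655/2⌋ × 463 = 327 × 463 mm

327 × 463 mm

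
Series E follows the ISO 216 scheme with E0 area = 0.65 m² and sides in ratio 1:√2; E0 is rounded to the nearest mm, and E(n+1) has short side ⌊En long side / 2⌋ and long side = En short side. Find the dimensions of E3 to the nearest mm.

239 × 339 mm

Let E0's short side be w mm. w · w√2 = 0.65 m² = 650,000 mm², so w ≈ 678.0 mm and w√2 ≈ 958.8 mm → E0 = 678 × 959 mm.
E1: ⌊959/2⌋ × 678 = 479 × 678 mm
E2: ⌊678/2⌋ × 479 = 339 × 479 mm
E3: ⌊479/2⌋ × 339 = 239 × 339 mm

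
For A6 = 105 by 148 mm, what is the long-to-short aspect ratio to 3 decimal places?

148 / 105 = 1.410
ISO 216 targets √2 ≈ 1.414; the -0.005 deviation is from mm rounding.

1.410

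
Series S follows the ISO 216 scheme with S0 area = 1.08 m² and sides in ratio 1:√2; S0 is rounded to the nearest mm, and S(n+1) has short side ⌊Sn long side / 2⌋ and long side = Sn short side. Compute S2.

Let S0's short side be w mm. w · w√2 = 1.08 m² = 1,080,000 mm², so w ≈ 873.9 mm and w√2 ≈ 1235.9 mm → S0 = 874 × 1236 mm.
S1: ⌊1236/2⌋ × 874 = 618 × 874 mm
S2: ⌊874/2⌋ × 618 = 437 × 618 mm

437 × 618 mm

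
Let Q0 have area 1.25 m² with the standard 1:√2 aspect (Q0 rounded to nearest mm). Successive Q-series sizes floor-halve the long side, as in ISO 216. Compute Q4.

235 × 332 mm

Let Q0's short side be w mm. w · w√2 = 1.25 m² = 1,250,000 mm², so w ≈ 940.2 mm and w√2 ≈ 1329.6 mm → Q0 = 940 × 1330 mm.
Q1: ⌊1330/2⌋ × 940 = 665 × 940 mm
Q2: ⌊940/2⌋ × 665 = 470 × 665 mm
Q3: ⌊665/2⌋ × 470 = 332 × 470 mm
Q4: ⌊470/2⌋ × 332 = 235 × 332 mm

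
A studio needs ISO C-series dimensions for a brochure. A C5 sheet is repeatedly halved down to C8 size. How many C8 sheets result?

8

Each ISO step halves the sheet: 1 × C5 → 2 × C6 → 4 × C7 → 8 × C8
From C5 to C8 is 3 halving steps: 2^3 = 8.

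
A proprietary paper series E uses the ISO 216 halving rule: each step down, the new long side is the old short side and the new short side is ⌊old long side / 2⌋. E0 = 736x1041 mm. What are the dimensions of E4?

184 × 260 mm

E1: ⌊1041/2⌋ × 736 = 520 × 736 mm
E2: ⌊736/2⌋ × 520 = 368 × 520 mm
E3: ⌊520/2⌋ × 368 = 260 × 368 mm
E4: ⌊368/2⌋ × 260 = 184 × 260 mm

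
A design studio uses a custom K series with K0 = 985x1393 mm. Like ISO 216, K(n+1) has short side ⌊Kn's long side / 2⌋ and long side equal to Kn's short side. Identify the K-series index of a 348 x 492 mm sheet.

K0: 985 × 1393 mm
K1: 696 × 985 mm
K2: 492 × 696 mm
K3: 348 × 492 mm
K4: 246 × 348 mm
→ matches K3.

K3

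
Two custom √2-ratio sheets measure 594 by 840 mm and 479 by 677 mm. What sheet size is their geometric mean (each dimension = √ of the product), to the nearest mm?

533 × 754 mm

Short side: √(594 · 479) = √284526 ≈ 533.4 → 533 mm
Long side: √(840 · 677) = √568680 ≈ 754.1 → 754 mm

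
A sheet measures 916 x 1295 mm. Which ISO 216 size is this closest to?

C0 (917 × 1297 mm)

Aspect ratio 1295/916 ≈ 1.414 — close to the ISO √2 ≈ 1.414.
In the C-series (envelope sizes, between A and B): C0 = 917 × 1297 mm.
Off by 3 mm total — nearest standard size.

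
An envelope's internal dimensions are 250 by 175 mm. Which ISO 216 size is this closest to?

Aspect ratio 250/175 ≈ 1.429 — close to the ISO √2 ≈ 1.414.
In the B-series (B0 = 1000 × 1414 mm): B5 = 176 × 250 mm.
Off by 1 mm total — nearest standard size.

B5 (176 × 250 mm)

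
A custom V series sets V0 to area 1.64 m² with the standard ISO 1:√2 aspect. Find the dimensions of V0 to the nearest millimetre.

Let the short side be w mm. Then w · w√2 = 1.64 m² = 1,640,000 mm².
w² = 1,640,000/√2, so w ≈ 1076.9 mm; long side = w√2 ≈ 1522.9 mm.

1077 × 1523 mm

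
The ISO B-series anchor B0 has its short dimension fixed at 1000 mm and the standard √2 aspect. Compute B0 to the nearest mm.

Short side = 1000 mm; long side = 1000√2 ≈ 1414.2 mm.

1000 × 1414 mm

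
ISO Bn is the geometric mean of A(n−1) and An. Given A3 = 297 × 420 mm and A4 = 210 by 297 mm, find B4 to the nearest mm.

Short side: √(297 · 210) = √62370 ≈ 249.7 → 250 mm
Long side: √(420 · 297) = √124740 ≈ 353.2 → 353 mm

250 × 353 mm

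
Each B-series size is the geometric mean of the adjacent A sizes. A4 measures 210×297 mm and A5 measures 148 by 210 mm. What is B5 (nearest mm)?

176 × 250 mm

Short side: √(210 · 148) = √31080 ≈ 176.3 → 176 mm
Long side: √(297 · 210) = √62370 ≈ 249.7 → 250 mm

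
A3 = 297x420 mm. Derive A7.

74 × 105 mm

A4: ⌊420/2⌋ × 297 = 210 × 297 mm
A5: ⌊297/2⌋ × 210 = 148 × 210 mm
A6: ⌊210/2⌋ × 148 = 105 × 148 mm
A7: ⌊148/2⌋ × 105 = 74 × 105 mm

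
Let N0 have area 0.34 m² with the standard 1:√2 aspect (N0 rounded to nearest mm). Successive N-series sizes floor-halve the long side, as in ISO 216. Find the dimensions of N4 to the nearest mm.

122 × 173 mm

Let N0's short side be w mm. w · w√2 = 0.34 m² = 340,000 mm², so w ≈ 490.3 mm and w√2 ≈ 693.4 mm → N0 = 490 × 693 mm.
N1: ⌊693/2⌋ × 490 = 346 × 490 mm
N2: ⌊490/2⌋ × 346 = 245 × 346 mm
N3: ⌊346/2⌋ × 245 = 173 × 245 mm
N4: ⌊245/2⌋ × 173 = 122 × 173 mm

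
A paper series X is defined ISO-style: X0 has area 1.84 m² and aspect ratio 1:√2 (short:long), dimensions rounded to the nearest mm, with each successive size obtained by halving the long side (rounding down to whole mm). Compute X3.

Let X0's short side be w mm. w · w√2 = 1.84 m² = 1,840,000 mm², so w ≈ 1140.6 mm and w√2 ≈ 1613.1 mm → X0 = 1141 × 1613 mm.
X1: ⌊1613/2⌋ × 1141 = 806 × 1141 mm
X2: ⌊1141/2⌋ × 806 = 570 × 806 mm
X3: ⌊806/2⌋ × 570 = 403 × 570 mm

403 × 570 mm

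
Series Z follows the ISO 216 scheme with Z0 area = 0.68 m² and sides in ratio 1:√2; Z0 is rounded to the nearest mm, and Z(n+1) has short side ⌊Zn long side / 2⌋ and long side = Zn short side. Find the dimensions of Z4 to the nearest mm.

Let Z0's short side be w mm. w · w√2 = 0.68 m² = 680,000 mm², so w ≈ 693.4 mm and w√2 ≈ 980.6 mm → Z0 = 693 × 981 mm.
Z1: ⌊981/2⌋ × 693 = 490 × 693 mm
Z2: ⌊693/2⌋ × 490 = 346 × 490 mm
Z3: ⌊490/2⌋ × 346 = 245 × 346 mm
Z4: ⌊346/2⌋ × 245 = 173 × 245 mm

173 × 245 mm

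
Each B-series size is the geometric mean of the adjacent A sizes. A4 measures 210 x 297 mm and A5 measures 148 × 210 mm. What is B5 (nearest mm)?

176 × 250 mm

Short side: √(210 · 148) = √31080 ≈ 176.3 → 176 mm
Long side: √(297 · 210) = √62370 ≈ 249.7 → 250 mm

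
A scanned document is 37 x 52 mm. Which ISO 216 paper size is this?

Aspect ratio 52/37 ≈ 1.405 — close to the ISO √2 ≈ 1.414.
In the A-series (A0 area = 1 m²): A9 = 37 × 52 mm.

A9 (37 × 52 mm)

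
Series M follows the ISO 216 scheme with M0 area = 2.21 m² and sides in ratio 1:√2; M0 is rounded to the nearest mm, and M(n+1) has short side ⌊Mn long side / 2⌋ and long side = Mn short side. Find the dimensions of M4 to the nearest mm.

312 × 442 mm

Let M0's short side be w mm. w · w√2 = 2.21 m² = 2,210,000 mm², so w ≈ 1250.1 mm and w√2 ≈ 1767.9 mm → M0 = 1250 × 1768 mm.
M1: ⌊1768/2⌋ × 1250 = 884 × 1250 mm
M2: ⌊1250/2⌋ × 884 = 625 × 884 mm
M3: ⌊884/2⌋ × 625 = 442 × 625 mm
M4: ⌊625/2⌋ × 442 = 312 × 442 mm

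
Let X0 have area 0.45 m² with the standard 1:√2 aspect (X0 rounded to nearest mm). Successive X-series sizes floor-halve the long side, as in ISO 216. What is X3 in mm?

Let X0's short side be w mm. w · w√2 = 0.45 m² = 450,000 mm², so w ≈ 564.1 mm and w√2 ≈ 797.7 mm → X0 = 564 × 798 mm.
X1: ⌊798/2⌋ × 564 = 399 × 564 mm
X2: ⌊564/2⌋ × 399 = 282 × 399 mm
X3: ⌊399/2⌋ × 282 = 199 × 282 mm

199 × 282 mm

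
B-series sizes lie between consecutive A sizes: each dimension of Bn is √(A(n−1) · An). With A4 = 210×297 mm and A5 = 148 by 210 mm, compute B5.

176 × 250 mm

Short side: √(210 · 148) = √31080 ≈ 176.3 → 176 mm
Long side: √(297 · 210) = √62370 ≈ 249.7 → 250 mm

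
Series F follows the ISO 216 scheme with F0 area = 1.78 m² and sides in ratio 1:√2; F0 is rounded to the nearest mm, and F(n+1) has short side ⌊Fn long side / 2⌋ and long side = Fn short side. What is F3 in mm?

396 × 561 mm

Let F0's short side be w mm. w · w√2 = 1.78 m² = 1,780,000 mm², so w ≈ 1121.9 mm and w√2 ≈ 1586.6 mm → F0 = 1122 × 1587 mm.
F1: ⌊1587/2⌋ × 1122 = 793 × 1122 mm
F2: ⌊1122/2⌋ × 793 = 561 × 793 mm
F3: ⌊793/2⌋ × 561 = 396 × 561 mm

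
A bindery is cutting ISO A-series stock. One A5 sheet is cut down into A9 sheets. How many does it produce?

16

Each ISO step halves the sheet: 1 × A5 → 2 × A6 → 4 × A7 → 8 × A8 → …
From A5 to A9 is 4 halving steps: 2^4 = 16.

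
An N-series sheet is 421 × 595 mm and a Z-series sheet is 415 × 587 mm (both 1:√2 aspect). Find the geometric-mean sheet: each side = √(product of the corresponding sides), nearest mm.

418 × 591 mm

Short side: √(421 · 415) = √174715 ≈ 418.0 → 418 mm
Long side: √(595 · 587) = √349265 ≈ 591.0 → 591 mm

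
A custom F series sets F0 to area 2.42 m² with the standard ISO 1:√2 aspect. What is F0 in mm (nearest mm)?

1308 × 1850 mm

Let the short side be w mm. Then w · w√2 = 2.42 m² = 2,420,000 mm².
w² = 2,420,000/√2, so w ≈ 1308.1 mm; long side = w√2 ≈ 1850.0 mm.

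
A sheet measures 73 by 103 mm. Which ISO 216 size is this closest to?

A7 (74 × 105 mm)

Aspect ratio 103/73 ≈ 1.411 — close to the ISO √2 ≈ 1.414.
In the A-series (A0 area = 1 m²): A7 = 74 × 105 mm.
Off by 3 mm total — nearest standard size.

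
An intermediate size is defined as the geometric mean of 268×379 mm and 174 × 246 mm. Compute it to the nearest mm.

Short side: √(268 · 174) = √46632 ≈ 215.9 → 216 mm
Long side: √(379 · 246) = √93234 ≈ 305.3 → 305 mm

216 × 305 mm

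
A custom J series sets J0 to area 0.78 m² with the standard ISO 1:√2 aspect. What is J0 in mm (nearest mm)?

Let the short side be w mm. Then w · w√2 = 0.78 m² = 780,000 mm².
w² = 780,000/√2, so w ≈ 742.7 mm; long side = w√2 ≈ 1050.3 mm.

743 × 1050 mm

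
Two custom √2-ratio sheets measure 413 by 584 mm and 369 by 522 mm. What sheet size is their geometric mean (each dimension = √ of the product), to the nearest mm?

390 × 552 mm

Short side: √(413 · 369) = √152397 ≈ 390.4 → 390 mm
Long side: √(584 · 522) = √304848 ≈ 552.1 → 552 mm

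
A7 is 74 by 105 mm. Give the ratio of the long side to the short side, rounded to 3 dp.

105 / 74 = 1.419
ISO 216 targets √2 ≈ 1.414; the +0.005 deviation is from mm rounding.

1.419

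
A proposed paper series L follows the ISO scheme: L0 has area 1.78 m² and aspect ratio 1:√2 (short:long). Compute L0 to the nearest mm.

Let the short side be w mm. Then w · w√2 = 1.78 m² = 1,780,000 mm².
w² = 1,780,000/√2, so w ≈ 1121.9 mm; long side = w√2 ≈ 1586.6 mm.

1122 × 1587 mm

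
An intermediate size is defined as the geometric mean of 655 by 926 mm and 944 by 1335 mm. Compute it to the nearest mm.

Short side: √(655 · 944) = √618320 ≈ 786.3 → 786 mm
Long side: √(926 · 1335) = √1236210 ≈ 1111.8 → 1112 mm

786 × 1112 mm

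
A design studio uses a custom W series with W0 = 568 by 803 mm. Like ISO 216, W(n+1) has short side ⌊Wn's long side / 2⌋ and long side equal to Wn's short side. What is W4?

142 × 200 mm

W1: ⌊803/2⌋ × 568 = 401 × 568 mm
W2: ⌊568/2⌋ × 401 = 284 × 401 mm
W3: ⌊401/2⌋ × 284 = 200 × 284 mm
W4: ⌊284/2⌋ × 200 = 142 × 200 mm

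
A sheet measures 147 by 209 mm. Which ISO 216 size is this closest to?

Aspect ratio 209/147 ≈ 1.422 — close to the ISO √2 ≈ 1.414.
In the A-series (A0 area = 1 m²): A5 = 148 × 210 mm.
Off by 2 mm total — nearest standard size.

A5 (148 × 210 mm)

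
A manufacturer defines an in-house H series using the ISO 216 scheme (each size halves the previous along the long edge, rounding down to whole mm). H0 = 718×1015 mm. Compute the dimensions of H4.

179 × 253 mm

H1: ⌊1015/2⌋ × 718 = 507 × 718 mm
H2: ⌊718/2⌋ × 507 = 359 × 507 mm
H3: ⌊507/2⌋ × 359 = 253 × 359 mm
H4: ⌊359/2⌋ × 253 = 179 × 253 mm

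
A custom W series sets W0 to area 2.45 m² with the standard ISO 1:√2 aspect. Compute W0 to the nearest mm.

1316 × 1861 mm

Let the short side be w mm. Then w · w√2 = 2.45 m² = 2,450,000 mm².
w² = 2,450,000/√2, so w ≈ 1316.2 mm; long side = w√2 ≈ 1861.4 mm.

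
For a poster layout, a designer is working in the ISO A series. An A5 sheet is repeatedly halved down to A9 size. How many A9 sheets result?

A5 = 148 × 210 mm; A9 = 37 × 52 mm.
Each halving step doubles the count; 4 steps from A5 to A9.
2^4 = 16.

16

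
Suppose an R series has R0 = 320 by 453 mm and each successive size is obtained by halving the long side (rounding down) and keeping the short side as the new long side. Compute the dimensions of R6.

40 × 56 mm

R1 = 226 × 320 mm (from R0 by 1 halving).
R2: ⌊320/2⌋ × 226 = 160 × 226 mm
R3: ⌊226/2⌋ × 160 = 113 × 160 mm
R4: ⌊160/2⌋ × 113 = 80 × 113 mm
R5: ⌊113/2⌋ × 80 = 56 × 80 mm
R6: ⌊80/2⌋ × 56 = 40 × 56 mm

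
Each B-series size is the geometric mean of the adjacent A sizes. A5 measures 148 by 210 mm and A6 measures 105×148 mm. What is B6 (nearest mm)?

Short side: √(148 · 105) = √15540 ≈ 124.7 → 125 mm
Long side: √(210 · 148) = √31080 ≈ 176.3 → 176 mm

125 × 176 mm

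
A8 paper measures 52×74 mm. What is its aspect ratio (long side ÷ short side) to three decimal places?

74 / 52 = 1.423
ISO 216 targets √2 ≈ 1.414; the +0.009 deviation is from mm rounding.

1.423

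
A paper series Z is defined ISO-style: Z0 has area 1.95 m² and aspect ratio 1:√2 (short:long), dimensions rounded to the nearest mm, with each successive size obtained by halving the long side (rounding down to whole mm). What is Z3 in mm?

415 × 587 mm

Let Z0's short side be w mm. w · w√2 = 1.95 m² = 1,950,000 mm², so w ≈ 1174.2 mm and w√2 ≈ 1660.6 mm → Z0 = 1174 × 1661 mm.
Z1: ⌊1661/2⌋ × 1174 = 830 × 1174 mm
Z2: ⌊1174/2⌋ × 830 = 587 × 830 mm
Z3: ⌊830/2⌋ × 587 = 415 × 587 mm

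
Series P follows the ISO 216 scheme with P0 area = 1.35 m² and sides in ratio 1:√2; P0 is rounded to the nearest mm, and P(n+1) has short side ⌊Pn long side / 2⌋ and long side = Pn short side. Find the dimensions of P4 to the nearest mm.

244 × 345 mm

Let P0's short side be w mm. w · w√2 = 1.35 m² = 1,350,000 mm², so w ≈ 977.0 mm and w√2 ≈ 1381.7 mm → P0 = 977 × 1382 mm.
P1: ⌊1382/2⌋ × 977 = 691 × 977 mm
P2: ⌊977/2⌋ × 691 = 488 × 691 mm
P3: ⌊691/2⌋ × 488 = 345 × 488 mm
P4: ⌊488/2⌋ × 345 = 244 × 345 mm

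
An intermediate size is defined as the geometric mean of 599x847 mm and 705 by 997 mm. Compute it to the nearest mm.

650 × 919 mm

Short side: √(599 · 705) = √422295 ≈ 649.8 → 650 mm
Long side: √(847 · 997) = √844459 ≈ 918.9 → 919 mm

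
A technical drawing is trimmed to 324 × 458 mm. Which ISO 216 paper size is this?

C3 (324 × 458 mm)

Aspect ratio 458/324 ≈ 1.414 — close to the ISO √2 ≈ 1.414.
In the C-series (envelope sizes, between A and B): C3 = 324 × 458 mm.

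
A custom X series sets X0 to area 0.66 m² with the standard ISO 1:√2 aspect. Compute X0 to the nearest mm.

Let the short side be w mm. Then w · w√2 = 0.66 m² = 660,000 mm².
w² = 660,000/√2, so w ≈ 683.1 mm; long side = w√2 ≈ 966.1 mm.

683 × 966 mm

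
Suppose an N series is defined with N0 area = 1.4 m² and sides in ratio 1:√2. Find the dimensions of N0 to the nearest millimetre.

Let the short side be w mm. Then w · w√2 = 1.4 m² = 1,400,000 mm².
w² = 1,400,000/√2, so w ≈ 995.0 mm; long side = w√2 ≈ 1407.1 mm.

995 × 1407 mm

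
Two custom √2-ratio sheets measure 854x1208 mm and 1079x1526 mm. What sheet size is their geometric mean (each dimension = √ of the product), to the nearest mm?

960 × 1358 mm

Short side: √(854 · 1079) = √921466 ≈ 959.9 → 960 mm
Long side: √(1208 · 1526) = √1843408 ≈ 1357.7 → 1358 mm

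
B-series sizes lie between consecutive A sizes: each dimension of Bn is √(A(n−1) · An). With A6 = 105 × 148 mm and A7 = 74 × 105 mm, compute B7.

Short side: √(105 · 74) = √7770 ≈ 88.1 → 88 mm
Long side: √(148 · 105) = √15540 ≈ 124.7 → 125 mm

88 × 125 mm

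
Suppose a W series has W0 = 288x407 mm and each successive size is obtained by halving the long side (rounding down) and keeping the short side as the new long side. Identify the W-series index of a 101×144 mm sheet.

W0: 288 × 407 mm
W1: 203 × 288 mm
W2: 144 × 203 mm
W3: 101 × 144 mm
W4: 72 × 101 mm
→ matches W3.

W3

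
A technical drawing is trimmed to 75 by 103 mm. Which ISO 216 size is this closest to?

Aspect ratio 103/75 ≈ 1.373 (ISO target is √2 ≈ 1.414).
In the A-series (A0 area = 1 m²): A7 = 74 × 105 mm.
Off by 3 mm total — nearest standard size.

A7 (74 × 105 mm)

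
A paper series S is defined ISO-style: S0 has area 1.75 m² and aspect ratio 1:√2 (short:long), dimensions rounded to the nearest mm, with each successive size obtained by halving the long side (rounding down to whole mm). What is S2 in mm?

Let S0's short side be w mm. w · w√2 = 1.75 m² = 1,750,000 mm², so w ≈ 1112.4 mm and w√2 ≈ 1573.2 mm → S0 = 1112 × 1573 mm.
S1: ⌊1573/2⌋ × 1112 = 786 × 1112 mm
S2: ⌊1112/2⌋ × 786 = 556 × 786 mm

556 × 786 mm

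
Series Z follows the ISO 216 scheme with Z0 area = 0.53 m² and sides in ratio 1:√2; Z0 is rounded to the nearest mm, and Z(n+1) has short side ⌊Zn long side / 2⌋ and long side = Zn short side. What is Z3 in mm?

Let Z0's short side be w mm. w · w√2 = 0.53 m² = 530,000 mm², so w ≈ 612.2 mm and w√2 ≈ 865.8 mm → Z0 = 612 × 866 mm.
Z1: ⌊866/2⌋ × 612 = 433 × 612 mm
Z2: ⌊612/2⌋ × 433 = 306 × 433 mm
Z3: ⌊433/2⌋ × 306 = 216 × 306 mm

216 × 306 mm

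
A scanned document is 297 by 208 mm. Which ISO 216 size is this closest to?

A4 (210 × 297 mm)

Aspect ratio 297/208 ≈ 1.428 — close to the ISO √2 ≈ 1.414.
In the A-series (A0 area = 1 m²): A4 = 210 × 297 mm.
Off by 2 mm total — nearest standard size.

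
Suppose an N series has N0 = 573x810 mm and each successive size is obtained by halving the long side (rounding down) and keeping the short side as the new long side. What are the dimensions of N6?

71 × 101 mm

N1: ⌊810/2⌋ × 573 = 405 × 573 mm
N2: ⌊573/2⌋ × 405 = 286 × 405 mm
N3: ⌊405/2⌋ × 286 = 202 × 286 mm
N4: ⌊286/2⌋ × 202 = 143 × 202 mm
N5: ⌊202/2⌋ × 143 = 101 × 143 mm
N6: ⌊143/2⌋ × 101 = 71 × 101 mm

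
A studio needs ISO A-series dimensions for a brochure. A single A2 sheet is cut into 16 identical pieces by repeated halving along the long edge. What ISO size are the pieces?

16 = 2^4, so 4 halving steps.
A2 → A3 → … → A6 after 4 steps.

A6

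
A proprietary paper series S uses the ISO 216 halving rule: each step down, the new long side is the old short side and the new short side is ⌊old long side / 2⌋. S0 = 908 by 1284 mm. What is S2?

S1: ⌊1284/2⌋ × 908 = 642 × 908 mm
S2: ⌊908/2⌋ × 642 = 454 × 642 mm

454 × 642 mm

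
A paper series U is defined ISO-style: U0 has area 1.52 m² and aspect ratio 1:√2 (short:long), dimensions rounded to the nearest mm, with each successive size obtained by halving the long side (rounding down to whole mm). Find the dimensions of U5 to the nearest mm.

Let U0's short side be w mm. w · w√2 = 1.52 m² = 1,520,000 mm², so w ≈ 1036.7 mm and w√2 ≈ 1466.2 mm → U0 = 1037 × 1466 mm.
U1: ⌊1466/2⌋ × 1037 = 733 × 1037 mm
U2: ⌊1037/2⌋ × 733 = 518 × 733 mm
U3: ⌊733/2⌋ × 518 = 366 × 518 mm
U4: ⌊518/2⌋ × 366 = 259 × 366 mm
U5: ⌊366/2⌋ × 259 = 183 × 259 mm

183 × 259 mm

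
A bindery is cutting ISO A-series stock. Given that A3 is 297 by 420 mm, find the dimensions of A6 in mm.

105 × 148 mm

A4: ⌊420/2⌋ × 297 = 210 × 297 mm
A5: ⌊297/2⌋ × 210 = 148 × 210 mm
A6: ⌊210/2⌋ × 148 = 105 × 148 mm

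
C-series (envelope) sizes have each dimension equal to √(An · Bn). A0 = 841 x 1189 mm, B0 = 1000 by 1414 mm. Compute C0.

Short side: √(841 · 1000) = √841000 ≈ 917.1 → 917 mm
Long side: √(1189 · 1414) = √1681246 ≈ 1296.6 → 1297 mm

917 × 1297 mm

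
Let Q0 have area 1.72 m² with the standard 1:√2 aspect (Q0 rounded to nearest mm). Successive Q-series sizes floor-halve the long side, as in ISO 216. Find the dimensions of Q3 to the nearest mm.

Let Q0's short side be w mm. w · w√2 = 1.72 m² = 1,720,000 mm², so w ≈ 1102.8 mm and w√2 ≈ 1559.6 mm → Q0 = 1103 × 1560 mm.
Q1: ⌊1560/2⌋ × 1103 = 780 × 1103 mm
Q2: ⌊1103/2⌋ × 780 = 551 × 780 mm
Q3: ⌊780/2⌋ × 551 = 390 × 551 mm

390 × 551 mm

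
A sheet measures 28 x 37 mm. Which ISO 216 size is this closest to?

A10 (26 × 37 mm)

Aspect ratio 37/28 ≈ 1.321 (ISO target is √2 ≈ 1.414).
In the A-series (A0 area = 1 m²): A10 = 26 × 37 mm.
Off by 2 mm total — nearest standard size.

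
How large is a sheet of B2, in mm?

500 × 707 mm

B0 = 1000 × 1414 mm (B0 has a 1000 mm short side, aspect 1:√2).
B1: ⌊1414/2⌋ × 1000 = 707 × 1000 mm
B2: ⌊1000/2⌋ × 707 = 500 × 707 mm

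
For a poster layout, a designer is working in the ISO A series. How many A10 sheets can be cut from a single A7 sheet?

Each ISO step halves the sheet: 1 × A7 → 2 × A8 → 4 × A9 → 8 × A10
From A7 to A10 is 3 halving steps: 2^3 = 8.

8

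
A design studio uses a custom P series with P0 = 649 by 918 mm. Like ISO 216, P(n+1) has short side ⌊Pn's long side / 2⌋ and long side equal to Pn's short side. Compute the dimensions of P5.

114 × 162 mm

P1 = 459 × 649 mm (from P0 by 1 halving).
P2: ⌊649/2⌋ × 459 = 324 × 459 mm
P3: ⌊459/2⌋ × 324 = 229 × 324 mm
P4: ⌊324/2⌋ × 229 = 162 × 229 mm
P5: ⌊229/2⌋ × 162 = 114 × 162 mm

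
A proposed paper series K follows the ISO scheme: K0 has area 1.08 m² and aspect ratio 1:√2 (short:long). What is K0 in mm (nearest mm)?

Let the short side be w mm. Then w · w√2 = 1.08 m² = 1,080,000 mm².
w² = 1,080,000/√2, so w ≈ 873.9 mm; long side = w√2 ≈ 1235.9 mm.

874 × 1236 mm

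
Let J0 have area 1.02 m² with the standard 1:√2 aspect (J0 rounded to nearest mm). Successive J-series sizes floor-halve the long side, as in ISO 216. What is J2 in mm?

424 × 600 mm

Let J0's short side be w mm. w · w√2 = 1.02 m² = 1,020,000 mm², so w ≈ 849.3 mm and w√2 ≈ 1201.0 mm → J0 = 849 × 1201 mm.
J1: ⌊1201/2⌋ × 849 = 600 × 849 mm
J2: ⌊849/2⌋ × 600 = 424 × 600 mm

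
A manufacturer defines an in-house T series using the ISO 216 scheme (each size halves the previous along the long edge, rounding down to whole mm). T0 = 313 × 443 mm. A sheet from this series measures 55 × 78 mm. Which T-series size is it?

T0: 313 × 443 mm
T1: 221 × 313 mm
T2: 156 × 221 mm
T3: 110 × 156 mm
T4: 78 × 110 mm
T5: 55 × 78 mm
T6: 39 × 55 mm
→ matches T5.

T5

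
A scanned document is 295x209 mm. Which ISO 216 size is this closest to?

Aspect ratio 295/209 ≈ 1.411 — close to the ISO √2 ≈ 1.414.
In the A-series (A0 area = 1 m²): A4 = 210 × 297 mm.
Off by 3 mm total — nearest standard size.

A4 (210 × 297 mm)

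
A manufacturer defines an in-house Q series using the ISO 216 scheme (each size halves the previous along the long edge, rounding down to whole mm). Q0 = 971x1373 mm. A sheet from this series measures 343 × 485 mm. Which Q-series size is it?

Q0: 971 × 1373 mm
Q1: 686 × 971 mm
Q2: 485 × 686 mm
Q3: 343 × 485 mm
Q4: 242 × 343 mm
→ matches Q3.

Q3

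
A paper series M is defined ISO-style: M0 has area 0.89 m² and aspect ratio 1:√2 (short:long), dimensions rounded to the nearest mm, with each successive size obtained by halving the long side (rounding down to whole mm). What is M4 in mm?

Let M0's short side be w mm. w · w√2 = 0.89 m² = 890,000 mm², so w ≈ 793.3 mm and w√2 ≈ 1121.9 mm → M0 = 793 × 1122 mm.
M1: ⌊1122/2⌋ × 793 = 561 × 793 mm
M2: ⌊793/2⌋ × 561 = 396 × 561 mm
M3: ⌊561/2⌋ × 396 = 280 × 396 mm
M4: ⌊396/2⌋ × 280 = 198 × 280 mm

198 × 280 mm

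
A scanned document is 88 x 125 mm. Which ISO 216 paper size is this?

B7 (88 × 125 mm)

Aspect ratio 125/88 ≈ 1.420 — close to the ISO √2 ≈ 1.414.
In the B-series (B0 = 1000 × 1414 mm): B7 = 88 × 125 mm.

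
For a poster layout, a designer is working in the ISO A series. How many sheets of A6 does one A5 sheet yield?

2

Each ISO step halves the sheet: 1 × A5 → 2 × A6
From A5 to A6 is 1 halving step: 2^1 = 2.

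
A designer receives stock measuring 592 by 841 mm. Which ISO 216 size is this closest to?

A1 (594 × 841 mm)

Aspect ratio 841/592 ≈ 1.421 — close to the ISO √2 ≈ 1.414.
In the A-series (A0 area = 1 m²): A1 = 594 × 841 mm.
Off by 2 mm total — nearest standard size.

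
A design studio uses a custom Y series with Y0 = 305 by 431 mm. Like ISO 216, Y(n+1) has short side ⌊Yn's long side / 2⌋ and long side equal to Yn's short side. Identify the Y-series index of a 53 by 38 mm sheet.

Y0: 305 × 431 mm
Y1: 215 × 305 mm
Y2: 152 × 215 mm
Y3: 107 × 152 mm
Y4: 76 × 107 mm
Y5: 53 × 76 mm
Y6: 38 × 53 mm
Y7: 26 × 38 mm
→ matches Y6.

Y6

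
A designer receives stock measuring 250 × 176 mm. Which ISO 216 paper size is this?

Aspect ratio 250/176 ≈ 1.420 — close to the ISO √2 ≈ 1.414.
In the B-series (B0 = 1000 × 1414 mm): B5 = 176 × 250 mm.

B5 (176 × 250 mm)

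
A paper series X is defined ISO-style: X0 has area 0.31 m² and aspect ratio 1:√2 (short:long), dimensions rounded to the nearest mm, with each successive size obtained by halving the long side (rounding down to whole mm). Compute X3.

165 × 234 mm

Let X0's short side be w mm. w · w√2 = 0.31 m² = 310,000 mm², so w ≈ 468.2 mm and w√2 ≈ 662.1 mm → X0 = 468 × 662 mm.
X1: ⌊662/2⌋ × 468 = 331 × 468 mm
X2: ⌊468/2⌋ × 331 = 234 × 331 mm
X3: ⌊331/2⌋ × 234 = 165 × 234 mm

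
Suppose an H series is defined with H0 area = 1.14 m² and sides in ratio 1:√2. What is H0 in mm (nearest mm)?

898 × 1270 mm

Let the short side be w mm. Then w · w√2 = 1.14 m² = 1,140,000 mm².
w² = 1,140,000/√2, so w ≈ 897.8 mm; long side = w√2 ≈ 1269.7 mm.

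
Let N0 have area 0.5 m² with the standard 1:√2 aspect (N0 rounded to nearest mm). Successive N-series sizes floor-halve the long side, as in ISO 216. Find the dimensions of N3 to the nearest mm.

210 × 297 mm

Let N0's short side be w mm. w · w√2 = 0.5 m² = 500,000 mm², so w ≈ 594.6 mm and w√2 ≈ 840.9 mm → N0 = 595 × 841 mm.
N1: ⌊841/2⌋ × 595 = 420 × 595 mm
N2: ⌊595/2⌋ × 420 = 297 × 420 mm
N3: ⌊420/2⌋ × 297 = 210 × 297 mm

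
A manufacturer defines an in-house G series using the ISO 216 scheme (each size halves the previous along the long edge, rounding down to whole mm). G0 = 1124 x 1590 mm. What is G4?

G1: ⌊1590/2⌋ × 1124 = 795 × 1124 mm
G2: ⌊1124/2⌋ × 795 = 562 × 795 mm
G3: ⌊795/2⌋ × 562 = 397 × 562 mm
G4: ⌊562/2⌋ × 397 = 281 × 397 mm

281 × 397 mm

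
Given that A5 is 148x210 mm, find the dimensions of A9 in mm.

A6: ⌊210/2⌋ × 148 = 105 × 148 mm
A7: ⌊148/2⌋ × 105 = 74 × 105 mm
A8: ⌊105/2⌋ × 74 = 52 × 74 mm
A9: ⌊74/2⌋ × 52 = 37 × 52 mm

37 × 52 mm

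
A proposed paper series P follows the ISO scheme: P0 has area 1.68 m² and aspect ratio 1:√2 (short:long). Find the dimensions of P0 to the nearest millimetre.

1090 × 1541 mm

Let the short side be w mm. Then w · w√2 = 1.68 m² = 1,680,000 mm².
w² = 1,680,000/√2, so w ≈ 1089.9 mm; long side = w√2 ≈ 1541.4 mm.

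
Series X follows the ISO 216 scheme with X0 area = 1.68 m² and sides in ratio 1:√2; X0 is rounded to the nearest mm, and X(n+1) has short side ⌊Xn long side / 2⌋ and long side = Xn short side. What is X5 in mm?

192 × 272 mm

Let X0's short side be w mm. w · w√2 = 1.68 m² = 1,680,000 mm², so w ≈ 1089.9 mm and w√2 ≈ 1541.4 mm → X0 = 1090 × 1541 mm.
X1: ⌊1541/2⌋ × 1090 = 770 × 1090 mm
X2: ⌊1090/2⌋ × 770 = 545 × 770 mm
X3: ⌊770/2⌋ × 545 = 385 × 545 mm
X4: ⌊545/2⌋ × 385 = 272 × 385 mm
X5: ⌊385/2⌋ × 272 = 192 × 272 mm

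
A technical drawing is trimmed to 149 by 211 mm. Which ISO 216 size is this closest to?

A5 (148 × 210 mm)

Aspect ratio 211/149 ≈ 1.416 — close to the ISO √2 ≈ 1.414.
In the A-series (A0 area = 1 m²): A5 = 148 × 210 mm.
Off by 2 mm total — nearest standard size.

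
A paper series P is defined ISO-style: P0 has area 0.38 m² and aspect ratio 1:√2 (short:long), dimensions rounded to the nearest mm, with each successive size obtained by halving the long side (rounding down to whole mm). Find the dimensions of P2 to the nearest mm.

Let P0's short side be w mm. w · w√2 = 0.38 m² = 380,000 mm², so w ≈ 518.4 mm and w√2 ≈ 733.1 mm → P0 = 518 × 733 mm.
P1: ⌊733/2⌋ × 518 = 366 × 518 mm
P2: ⌊518/2⌋ × 366 = 259 × 366 mm

259 × 366 mm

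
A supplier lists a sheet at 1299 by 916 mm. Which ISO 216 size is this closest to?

Aspect ratio 1299/916 ≈ 1.418 — close to the ISO √2 ≈ 1.414.
In the C-series (envelope sizes, between A and B): C0 = 917 × 1297 mm.
Off by 3 mm total — nearest standard size.

C0 (917 × 1297 mm)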